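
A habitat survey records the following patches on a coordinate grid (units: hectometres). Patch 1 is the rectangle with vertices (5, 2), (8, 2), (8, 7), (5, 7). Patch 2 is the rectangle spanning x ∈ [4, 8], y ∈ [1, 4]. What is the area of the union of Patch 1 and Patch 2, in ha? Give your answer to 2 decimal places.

21.00

By inclusion–exclusion:
Individual areas: |Patch 1| = 15, |Patch 2| = 12.
|Patch 1∩Patch 2|: x∈[5,8], y∈[2,4] → 3·2 = 6.
|Patch 1 ∪ Patch 2| = 27 − 6 = 21.00.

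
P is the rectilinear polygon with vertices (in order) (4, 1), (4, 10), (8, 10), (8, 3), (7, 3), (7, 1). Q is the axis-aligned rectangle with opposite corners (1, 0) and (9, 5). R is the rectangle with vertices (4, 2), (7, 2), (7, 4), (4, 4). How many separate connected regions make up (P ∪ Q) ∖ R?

(P ∪ Q) ∖ R is a single connected region.

1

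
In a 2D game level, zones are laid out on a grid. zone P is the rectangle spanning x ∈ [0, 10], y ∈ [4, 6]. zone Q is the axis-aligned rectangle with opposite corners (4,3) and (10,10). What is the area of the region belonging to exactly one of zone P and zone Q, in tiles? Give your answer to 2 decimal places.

38.00

|zone P∩zone Q|: x∈[4,10], y∈[4,6] → 6·2 = 12.
|zone P △ zone Q| = |zone P| + |zone Q| − 2·|zone P∩zone Q| = 20 + 42 − 24 = 38.00.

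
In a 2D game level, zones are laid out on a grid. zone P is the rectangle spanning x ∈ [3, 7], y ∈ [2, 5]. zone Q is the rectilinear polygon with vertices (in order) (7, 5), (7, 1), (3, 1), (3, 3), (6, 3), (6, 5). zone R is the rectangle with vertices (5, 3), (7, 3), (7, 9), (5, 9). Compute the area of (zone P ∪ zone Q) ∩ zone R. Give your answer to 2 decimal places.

4.00

The region (zone P ∪ zone Q) ∩ zone R is the polygon with vertices (6,5), (7,5), (7,3), (5,3), (5,5).
By the shoelace formula its area is 4.00.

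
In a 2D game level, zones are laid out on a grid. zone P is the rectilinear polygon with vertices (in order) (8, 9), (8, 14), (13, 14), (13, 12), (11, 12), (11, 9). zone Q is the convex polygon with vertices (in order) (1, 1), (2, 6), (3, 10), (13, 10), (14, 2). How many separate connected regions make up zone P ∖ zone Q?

1

zone P ∖ zone Q is a single connected region.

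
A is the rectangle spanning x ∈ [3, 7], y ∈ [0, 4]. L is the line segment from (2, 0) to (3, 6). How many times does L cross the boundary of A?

0

The segment lies entirely outside A and never meets its boundary.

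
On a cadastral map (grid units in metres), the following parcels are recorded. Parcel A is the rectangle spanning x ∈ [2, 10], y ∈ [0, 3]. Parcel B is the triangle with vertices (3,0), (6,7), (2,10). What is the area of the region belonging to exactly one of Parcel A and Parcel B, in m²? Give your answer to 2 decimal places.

|Parcel A| = 24, |Parcel B| = 18.5, |Parcel A∩Parcel B| = 2.3786.
|Parcel A △ Parcel B| = |Parcel A| + |Parcel B| − 2·|Parcel A∩Parcel B| = 24 + 18.5 − 4.7571 = 37.74.

37.74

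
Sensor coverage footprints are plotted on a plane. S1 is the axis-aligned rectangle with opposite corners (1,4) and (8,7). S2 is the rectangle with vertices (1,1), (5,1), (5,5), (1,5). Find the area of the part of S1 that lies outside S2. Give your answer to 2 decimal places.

|S1∩S2|: x∈[1,5], y∈[4,5] → 4·1 = 4.
|S1| = 21.
|S1 ∖ S2| = |S1| − |S1∩S2| = 21 − 4 = 17.00.

17.00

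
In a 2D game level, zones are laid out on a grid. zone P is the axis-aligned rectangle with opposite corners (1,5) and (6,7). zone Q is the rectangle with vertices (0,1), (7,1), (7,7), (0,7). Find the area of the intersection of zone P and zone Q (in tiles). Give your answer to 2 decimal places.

|zone P∩zone Q|: x∈[1,6], y∈[5,7] → 5·2 = 10.

10.00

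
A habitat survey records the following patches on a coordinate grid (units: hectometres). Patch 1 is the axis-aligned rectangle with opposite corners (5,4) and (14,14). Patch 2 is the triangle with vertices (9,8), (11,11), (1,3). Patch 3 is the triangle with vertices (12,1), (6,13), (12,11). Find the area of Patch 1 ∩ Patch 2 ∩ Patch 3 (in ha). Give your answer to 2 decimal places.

2.24

The intersection is the polygon with vertices (11,11), (9,8), (8.619,7.762), (8.143,8.714).
By the shoelace formula its area is 2.24.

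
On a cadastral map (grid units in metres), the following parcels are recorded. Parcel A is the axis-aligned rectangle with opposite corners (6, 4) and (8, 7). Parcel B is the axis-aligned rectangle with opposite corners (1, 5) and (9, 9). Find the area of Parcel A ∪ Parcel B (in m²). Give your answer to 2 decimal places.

34.00

By inclusion–exclusion:
Individual areas: |Parcel A| = 6, |Parcel B| = 32.
|Parcel A∩Parcel B|: x∈[6,8], y∈[5,7] → 2·2 = 4.
|Parcel A ∪ Parcel B| = 38 − 4 = 34.00.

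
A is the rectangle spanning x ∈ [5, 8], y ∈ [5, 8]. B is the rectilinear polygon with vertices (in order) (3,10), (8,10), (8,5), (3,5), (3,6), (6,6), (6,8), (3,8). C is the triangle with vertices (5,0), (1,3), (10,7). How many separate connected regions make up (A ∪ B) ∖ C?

(A ∪ B) ∖ C is a single connected region.

1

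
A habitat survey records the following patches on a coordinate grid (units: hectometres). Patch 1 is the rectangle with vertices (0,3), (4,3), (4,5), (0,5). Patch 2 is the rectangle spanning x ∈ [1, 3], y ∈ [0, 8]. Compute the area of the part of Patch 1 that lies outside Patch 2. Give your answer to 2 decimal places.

4.00

|Patch 1∩Patch 2|: x∈[1,3], y∈[3,5] → 2·2 = 4.
|Patch 1| = 8.
|Patch 1 ∖ Patch 2| = |Patch 1| − |Patch 1∩Patch 2| = 8 − 4 = 4.00.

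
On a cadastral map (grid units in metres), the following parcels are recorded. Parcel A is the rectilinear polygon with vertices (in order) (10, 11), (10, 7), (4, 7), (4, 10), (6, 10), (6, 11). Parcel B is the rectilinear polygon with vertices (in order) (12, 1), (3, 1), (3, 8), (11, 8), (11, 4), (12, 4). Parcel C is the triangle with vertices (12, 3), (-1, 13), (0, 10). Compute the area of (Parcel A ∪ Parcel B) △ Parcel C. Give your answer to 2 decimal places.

|Parcel A ∪ Parcel B| = 75.
|(Parcel A ∪ Parcel B) ∩ Parcel C| = 6.044.
|(Parcel A ∪ Parcel B) △ Parcel C| = 75 + 14.5 − 12.0879 = 77.41.

77.41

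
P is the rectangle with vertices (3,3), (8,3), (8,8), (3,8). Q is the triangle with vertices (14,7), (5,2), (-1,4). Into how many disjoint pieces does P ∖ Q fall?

P ∖ Q splits into 2 disjoint pieces (area 0.4, area 13.5).

2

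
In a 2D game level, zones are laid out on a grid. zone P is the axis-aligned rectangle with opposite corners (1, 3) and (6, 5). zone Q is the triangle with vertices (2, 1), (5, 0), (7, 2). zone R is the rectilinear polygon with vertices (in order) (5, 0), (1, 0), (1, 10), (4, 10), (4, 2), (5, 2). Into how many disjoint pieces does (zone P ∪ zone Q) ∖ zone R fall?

(zone P ∪ zone Q) ∖ zone R splits into 2 disjoint pieces (area 4, area 1.6).

2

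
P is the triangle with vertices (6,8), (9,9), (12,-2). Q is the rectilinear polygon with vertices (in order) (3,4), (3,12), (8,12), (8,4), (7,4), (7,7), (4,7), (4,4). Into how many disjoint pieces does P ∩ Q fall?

P ∩ Q is a single connected region.

1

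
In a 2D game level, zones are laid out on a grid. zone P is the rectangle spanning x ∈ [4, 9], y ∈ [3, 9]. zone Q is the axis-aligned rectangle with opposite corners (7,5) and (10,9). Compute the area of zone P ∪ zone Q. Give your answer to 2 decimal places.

By inclusion–exclusion:
Individual areas: |zone P| = 30, |zone Q| = 12.
|zone P∩zone Q|: x∈[7,9], y∈[5,9] → 2·4 = 8.
|zone P ∪ zone Q| = 42 − 8 = 34.00.

34.00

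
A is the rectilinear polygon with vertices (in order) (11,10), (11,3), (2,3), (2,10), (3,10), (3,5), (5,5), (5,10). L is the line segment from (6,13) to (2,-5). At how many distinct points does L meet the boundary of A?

The segment meets the boundary at (3.778,3), (5,8.5), (5.333,10), (4.222,5).

4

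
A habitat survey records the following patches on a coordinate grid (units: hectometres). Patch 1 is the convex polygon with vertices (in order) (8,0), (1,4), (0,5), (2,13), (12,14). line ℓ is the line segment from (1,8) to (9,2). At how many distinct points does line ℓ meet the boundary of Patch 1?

1

The segment meets the boundary at (8.647,2.265).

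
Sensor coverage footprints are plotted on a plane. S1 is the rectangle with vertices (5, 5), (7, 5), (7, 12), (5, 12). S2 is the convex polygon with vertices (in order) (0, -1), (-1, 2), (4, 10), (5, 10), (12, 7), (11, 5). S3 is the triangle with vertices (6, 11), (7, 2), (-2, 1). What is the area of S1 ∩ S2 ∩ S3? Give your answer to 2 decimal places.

The intersection is the polygon with vertices (5,5), (5,9.75), (5.149,9.936), (6.167,9.5), (6.667,5).
By the shoelace formula its area is 6.65.

6.65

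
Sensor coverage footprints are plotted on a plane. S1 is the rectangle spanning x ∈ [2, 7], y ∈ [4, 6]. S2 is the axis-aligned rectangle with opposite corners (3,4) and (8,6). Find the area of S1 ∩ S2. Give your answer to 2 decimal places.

|S1∩S2|: x∈[3,7], y∈[4,6] → 4·2 = 8.

8.00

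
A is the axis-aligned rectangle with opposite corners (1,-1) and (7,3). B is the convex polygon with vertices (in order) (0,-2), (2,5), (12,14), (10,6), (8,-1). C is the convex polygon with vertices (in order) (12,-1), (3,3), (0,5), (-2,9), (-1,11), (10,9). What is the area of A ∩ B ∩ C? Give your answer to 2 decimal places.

The intersection is the polygon with vertices (7,1.222), (3,3), (7,3).
By the shoelace formula its area is 3.56.

3.56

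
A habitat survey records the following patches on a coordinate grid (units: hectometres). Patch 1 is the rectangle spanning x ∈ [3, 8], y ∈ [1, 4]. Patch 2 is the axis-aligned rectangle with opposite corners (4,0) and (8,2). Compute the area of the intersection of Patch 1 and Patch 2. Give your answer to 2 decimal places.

4.00

|Patch 1∩Patch 2|: x∈[4,8], y∈[1,2] → 4·1 = 4.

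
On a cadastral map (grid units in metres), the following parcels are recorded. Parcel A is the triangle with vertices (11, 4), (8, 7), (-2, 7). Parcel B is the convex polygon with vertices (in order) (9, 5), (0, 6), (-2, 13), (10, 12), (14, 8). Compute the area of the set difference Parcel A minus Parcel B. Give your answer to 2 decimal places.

|Parcel A| = 15, |Parcel A∩Parcel B| = 12.1995.
|Parcel A ∖ Parcel B| = |Parcel A| − |Parcel A∩Parcel B| = 15 − 12.1995 = 2.80.

2.80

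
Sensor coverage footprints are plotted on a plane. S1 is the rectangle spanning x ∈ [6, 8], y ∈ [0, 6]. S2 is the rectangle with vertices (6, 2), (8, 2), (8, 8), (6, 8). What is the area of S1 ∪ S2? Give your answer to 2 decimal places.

By inclusion–exclusion:
Individual areas: |S1| = 12, |S2| = 12.
|S1∩S2|: x∈[6,8], y∈[2,6] → 2·4 = 8.
|S1 ∪ S2| = 24 − 8 = 16.00.

16.00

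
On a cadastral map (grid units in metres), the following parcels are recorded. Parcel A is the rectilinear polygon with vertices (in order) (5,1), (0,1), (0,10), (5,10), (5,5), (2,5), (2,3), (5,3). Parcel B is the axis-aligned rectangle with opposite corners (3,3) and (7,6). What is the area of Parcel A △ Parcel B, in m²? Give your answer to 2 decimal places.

47.00

|Parcel A| = 39, |Parcel B| = 12, |Parcel A∩Parcel B| = 2.
|Parcel A △ Parcel B| = |Parcel A| + |Parcel B| − 2·|Parcel A∩Parcel B| = 39 + 12 − 4 = 47.00.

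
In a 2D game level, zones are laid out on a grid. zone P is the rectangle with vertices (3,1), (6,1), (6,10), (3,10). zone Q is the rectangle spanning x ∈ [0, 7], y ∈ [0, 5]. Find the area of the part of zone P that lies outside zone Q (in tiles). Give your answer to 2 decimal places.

15.00

|zone P∩zone Q|: x∈[3,6], y∈[1,5] → 3·4 = 12.
|zone P| = 27.
|zone P ∖ zone Q| = |zone P| − |zone P∩zone Q| = 27 − 12 = 15.00.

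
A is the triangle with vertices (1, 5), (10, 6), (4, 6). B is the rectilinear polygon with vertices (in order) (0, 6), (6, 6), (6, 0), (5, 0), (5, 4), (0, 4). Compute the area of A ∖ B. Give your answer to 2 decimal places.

0.89

|A| = 3, |A∩B| = 2.1111.
|A ∖ B| = |A| − |A∩B| = 3 − 2.1111 = 0.89.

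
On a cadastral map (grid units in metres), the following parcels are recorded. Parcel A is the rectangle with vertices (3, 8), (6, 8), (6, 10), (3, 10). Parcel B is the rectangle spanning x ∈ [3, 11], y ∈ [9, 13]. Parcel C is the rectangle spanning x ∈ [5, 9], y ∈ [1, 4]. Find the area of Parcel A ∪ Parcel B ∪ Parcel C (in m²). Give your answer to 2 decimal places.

By inclusion–exclusion:
Individual areas: |Parcel A| = 6, |Parcel B| = 32, |Parcel C| = 12.
|Parcel A∩Parcel B|: x∈[3,6], y∈[9,10] → 3·1 = 3.
|Parcel A∩Parcel C| = 0 (no overlap).
|Parcel B∩Parcel C| = 0 (no overlap).
|Parcel A∩Parcel B∩Parcel C| = 0.
|Parcel A ∪ Parcel B ∪ Parcel C| = 50 − 3 + 0 = 47.00.

47.00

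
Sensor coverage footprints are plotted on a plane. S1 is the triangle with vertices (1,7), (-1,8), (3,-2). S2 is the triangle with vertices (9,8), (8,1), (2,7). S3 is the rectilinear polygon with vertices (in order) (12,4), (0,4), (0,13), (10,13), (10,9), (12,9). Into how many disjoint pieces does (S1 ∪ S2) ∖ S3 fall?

(S1 ∪ S2) ∖ S3 splits into 3 disjoint pieces (area 3.2, area 1, area 5.1429).

3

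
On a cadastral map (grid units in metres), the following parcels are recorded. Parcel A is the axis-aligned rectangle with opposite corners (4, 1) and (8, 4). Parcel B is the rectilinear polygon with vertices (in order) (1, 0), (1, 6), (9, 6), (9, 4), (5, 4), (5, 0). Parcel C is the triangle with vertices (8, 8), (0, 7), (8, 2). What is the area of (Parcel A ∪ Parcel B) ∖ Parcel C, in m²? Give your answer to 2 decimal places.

28.20

|Parcel A ∪ Parcel B| = 41.
|(Parcel A ∪ Parcel B) ∩ Parcel C| = 12.8.
|(Parcel A ∪ Parcel B) ∖ Parcel C| = 41 − 12.8 = 28.20.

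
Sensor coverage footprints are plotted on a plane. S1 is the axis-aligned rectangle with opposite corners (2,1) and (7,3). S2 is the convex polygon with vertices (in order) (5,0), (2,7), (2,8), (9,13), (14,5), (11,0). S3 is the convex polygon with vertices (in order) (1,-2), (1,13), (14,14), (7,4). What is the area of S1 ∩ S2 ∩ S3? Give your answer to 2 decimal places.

1.83

The intersection is the polygon with vertices (3.714,3), (6,3), (4.4,1.4).
By the shoelace formula its area is 1.83.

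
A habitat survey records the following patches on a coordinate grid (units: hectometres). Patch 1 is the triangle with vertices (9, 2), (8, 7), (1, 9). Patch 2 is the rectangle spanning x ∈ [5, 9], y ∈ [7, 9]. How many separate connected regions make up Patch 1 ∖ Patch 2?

1

Patch 1 ∖ Patch 2 is a single connected region.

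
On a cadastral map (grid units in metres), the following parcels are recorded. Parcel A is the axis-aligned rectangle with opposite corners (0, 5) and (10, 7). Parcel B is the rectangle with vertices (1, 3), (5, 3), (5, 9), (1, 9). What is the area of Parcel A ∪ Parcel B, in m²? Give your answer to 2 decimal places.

36.00

By inclusion–exclusion:
Individual areas: |Parcel A| = 20, |Parcel B| = 24.
|Parcel A∩Parcel B|: x∈[1,5], y∈[5,7] → 4·2 = 8.
|Parcel A ∪ Parcel B| = 44 − 8 = 36.00.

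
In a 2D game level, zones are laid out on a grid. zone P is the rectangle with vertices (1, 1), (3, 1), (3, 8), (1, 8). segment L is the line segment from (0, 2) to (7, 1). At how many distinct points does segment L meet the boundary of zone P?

2

The segment meets the boundary at (3,1.571), (1,1.857).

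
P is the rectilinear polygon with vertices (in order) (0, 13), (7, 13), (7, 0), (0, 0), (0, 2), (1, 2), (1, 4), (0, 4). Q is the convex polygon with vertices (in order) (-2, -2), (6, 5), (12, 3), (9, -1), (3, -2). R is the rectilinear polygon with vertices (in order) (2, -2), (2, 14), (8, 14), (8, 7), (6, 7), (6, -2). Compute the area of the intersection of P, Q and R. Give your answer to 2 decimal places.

13.00

The intersection is the polygon with vertices (2,0), (2,1.5), (6,5), (6,0).
By the shoelace formula its area is 13.00.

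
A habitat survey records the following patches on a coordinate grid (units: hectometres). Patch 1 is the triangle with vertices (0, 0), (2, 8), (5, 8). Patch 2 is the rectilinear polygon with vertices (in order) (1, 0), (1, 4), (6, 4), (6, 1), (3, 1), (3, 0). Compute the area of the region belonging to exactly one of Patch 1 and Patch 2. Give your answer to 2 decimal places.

25.40

|Patch 1| = 12, |Patch 2| = 17, |Patch 1∩Patch 2| = 1.8.
|Patch 1 △ Patch 2| = |Patch 1| + |Patch 2| − 2·|Patch 1∩Patch 2| = 12 + 17 − 3.6 = 25.40.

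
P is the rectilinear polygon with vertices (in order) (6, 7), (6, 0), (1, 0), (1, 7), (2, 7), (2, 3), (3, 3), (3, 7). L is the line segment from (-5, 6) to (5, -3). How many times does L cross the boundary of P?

The segment meets the boundary at (1.667,0), (1,0.6).

2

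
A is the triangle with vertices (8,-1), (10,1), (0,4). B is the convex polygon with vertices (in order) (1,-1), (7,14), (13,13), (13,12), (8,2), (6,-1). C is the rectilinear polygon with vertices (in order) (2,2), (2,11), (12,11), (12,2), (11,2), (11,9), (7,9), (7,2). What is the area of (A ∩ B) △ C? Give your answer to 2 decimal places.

|A ∩ B| = 7.2822.
|(A ∩ B) ∩ C| = 2.422.
|(A ∩ B) △ C| = 7.2822 + 62 − 4.844 = 64.44.

64.44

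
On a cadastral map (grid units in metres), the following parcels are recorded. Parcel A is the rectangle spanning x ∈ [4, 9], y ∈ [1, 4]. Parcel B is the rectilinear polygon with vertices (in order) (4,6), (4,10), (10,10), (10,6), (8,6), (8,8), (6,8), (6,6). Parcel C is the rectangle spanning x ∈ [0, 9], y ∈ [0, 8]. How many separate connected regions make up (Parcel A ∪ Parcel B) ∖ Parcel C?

1

(Parcel A ∪ Parcel B) ∖ Parcel C is a single connected region.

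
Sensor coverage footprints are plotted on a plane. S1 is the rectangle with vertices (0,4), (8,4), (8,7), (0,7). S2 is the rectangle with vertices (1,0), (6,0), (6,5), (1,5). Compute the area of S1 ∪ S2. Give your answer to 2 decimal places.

44.00

By inclusion–exclusion:
Individual areas: |S1| = 24, |S2| = 25.
|S1∩S2|: x∈[1,6], y∈[4,5] → 5·1 = 5.
|S1 ∪ S2| = 49 − 5 = 44.00.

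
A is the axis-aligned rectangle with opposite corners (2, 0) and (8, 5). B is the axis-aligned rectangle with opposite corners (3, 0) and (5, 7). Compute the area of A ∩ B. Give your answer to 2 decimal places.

|A∩B|: x∈[3,5], y∈[0,5] → 2·5 = 10.

10.00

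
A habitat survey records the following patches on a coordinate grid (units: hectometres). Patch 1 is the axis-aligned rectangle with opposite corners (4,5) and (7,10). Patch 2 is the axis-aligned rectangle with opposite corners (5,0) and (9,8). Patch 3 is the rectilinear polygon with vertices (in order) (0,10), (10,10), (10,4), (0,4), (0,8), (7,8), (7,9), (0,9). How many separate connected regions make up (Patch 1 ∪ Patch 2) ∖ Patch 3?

(Patch 1 ∪ Patch 2) ∖ Patch 3 splits into 2 disjoint pieces (area 3, area 16).

2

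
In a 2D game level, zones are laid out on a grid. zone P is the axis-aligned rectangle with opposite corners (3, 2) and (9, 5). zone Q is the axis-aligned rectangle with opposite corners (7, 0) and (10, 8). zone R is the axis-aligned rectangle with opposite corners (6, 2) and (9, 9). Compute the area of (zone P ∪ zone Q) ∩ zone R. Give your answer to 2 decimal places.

15.00

The region (zone P ∪ zone Q) ∩ zone R is the polygon with vertices (7,5), (7,8), (9,8), (9,2), (7,2), (6,2), (6,5).
By the shoelace formula its area is 15.00.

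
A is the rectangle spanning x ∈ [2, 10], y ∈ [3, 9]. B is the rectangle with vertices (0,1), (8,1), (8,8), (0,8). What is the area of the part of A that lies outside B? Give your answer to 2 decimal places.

|A∩B|: x∈[2,8], y∈[3,8] → 6·5 = 30.
|A| = 48.
|A ∖ B| = |A| − |A∩B| = 48 − 30 = 18.00.

18.00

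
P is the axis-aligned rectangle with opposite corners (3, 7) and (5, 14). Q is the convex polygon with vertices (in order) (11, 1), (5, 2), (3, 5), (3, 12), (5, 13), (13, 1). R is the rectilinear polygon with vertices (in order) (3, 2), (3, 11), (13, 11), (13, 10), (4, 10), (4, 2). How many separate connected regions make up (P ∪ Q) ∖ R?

2

(P ∪ Q) ∖ R splits into 2 disjoint pieces (area 7.3333, area 49.25).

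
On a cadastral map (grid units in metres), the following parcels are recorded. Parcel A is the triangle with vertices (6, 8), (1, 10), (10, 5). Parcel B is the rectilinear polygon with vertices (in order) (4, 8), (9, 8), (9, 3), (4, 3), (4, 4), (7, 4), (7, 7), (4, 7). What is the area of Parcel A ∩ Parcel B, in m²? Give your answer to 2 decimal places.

The intersection is the polygon with vertices (4.6,8), (6,8), (9,5.75), (9,5.556), (7,6.667), (7,7), (6.4,7).
By the shoelace formula its area is 1.90.

1.90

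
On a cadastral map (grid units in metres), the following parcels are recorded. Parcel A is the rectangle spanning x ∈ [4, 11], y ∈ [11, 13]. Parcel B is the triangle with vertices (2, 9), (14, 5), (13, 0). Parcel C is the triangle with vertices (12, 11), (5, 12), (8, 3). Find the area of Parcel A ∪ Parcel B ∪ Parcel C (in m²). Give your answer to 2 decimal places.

66.79

By inclusion–exclusion:
Individual areas: |Parcel A| = 14, |Parcel B| = 32, |Parcel C| = 30.
|Parcel A∩Parcel B| = 0.
|Parcel A∩Parcel C| = 3.2619.
|Parcel B∩Parcel C| = 5.9447.
|Parcel A∩Parcel B∩Parcel C| = 0.
|Parcel A ∪ Parcel B ∪ Parcel C| = 76 − 9.2066 + 0 = 66.79.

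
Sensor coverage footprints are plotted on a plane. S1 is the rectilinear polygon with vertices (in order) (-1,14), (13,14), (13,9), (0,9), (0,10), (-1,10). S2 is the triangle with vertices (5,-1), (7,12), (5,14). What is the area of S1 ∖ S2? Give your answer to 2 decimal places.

|S1| = 69, |S1∩S2| = 7.3077.
|S1 ∖ S2| = |S1| − |S1∩S2| = 69 − 7.3077 = 61.69.

61.69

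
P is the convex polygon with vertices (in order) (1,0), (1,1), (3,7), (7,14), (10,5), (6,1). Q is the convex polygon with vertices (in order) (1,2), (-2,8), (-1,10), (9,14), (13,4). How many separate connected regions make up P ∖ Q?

2

P ∖ Q splits into 2 disjoint pieces (area 11.4235, area 0.3312).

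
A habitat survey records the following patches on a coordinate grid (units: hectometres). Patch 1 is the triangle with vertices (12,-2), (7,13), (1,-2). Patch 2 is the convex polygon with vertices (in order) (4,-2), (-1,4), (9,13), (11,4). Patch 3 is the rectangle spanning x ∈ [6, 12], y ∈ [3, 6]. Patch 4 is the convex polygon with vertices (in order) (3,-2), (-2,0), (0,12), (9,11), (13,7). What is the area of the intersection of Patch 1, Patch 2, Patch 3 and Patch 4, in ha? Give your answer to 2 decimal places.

The intersection is the polygon with vertices (6,3), (6,6), (9.333,6), (9.923,4.231), (8.556,3).
By the shoelace formula its area is 10.41.

10.41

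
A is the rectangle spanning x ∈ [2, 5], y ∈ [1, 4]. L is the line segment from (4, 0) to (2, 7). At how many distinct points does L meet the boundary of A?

2

The segment meets the boundary at (2.857,4), (3.714,1).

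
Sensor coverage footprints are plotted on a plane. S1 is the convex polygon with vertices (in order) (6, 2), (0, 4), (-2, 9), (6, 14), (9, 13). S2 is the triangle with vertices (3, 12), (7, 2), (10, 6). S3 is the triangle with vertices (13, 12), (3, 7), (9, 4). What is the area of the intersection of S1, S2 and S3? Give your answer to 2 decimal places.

The intersection is the polygon with vertices (4.667,7.833), (6.684,8.842), (7.642,8.021), (6.84,5.08), (5.5,5.75).
By the shoelace formula its area is 6.73.

6.73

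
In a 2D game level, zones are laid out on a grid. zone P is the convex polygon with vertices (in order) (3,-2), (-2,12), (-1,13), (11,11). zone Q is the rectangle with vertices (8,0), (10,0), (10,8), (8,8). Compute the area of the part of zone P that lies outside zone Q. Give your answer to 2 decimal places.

|zone P| = 95.5, |zone P∩zone Q| = 1.0817.
|zone P ∖ zone Q| = |zone P| − |zone P∩zone Q| = 95.5 − 1.0817 = 94.42.

94.42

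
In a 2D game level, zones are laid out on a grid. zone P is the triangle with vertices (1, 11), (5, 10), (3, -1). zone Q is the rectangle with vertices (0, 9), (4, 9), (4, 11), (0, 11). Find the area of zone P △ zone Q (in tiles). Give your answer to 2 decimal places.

|zone P| = 23, |zone Q| = 8, |zone P∩zone Q| = 4.5417.
|zone P △ zone Q| = |zone P| + |zone Q| − 2·|zone P∩zone Q| = 23 + 8 − 9.0833 = 21.92.

21.92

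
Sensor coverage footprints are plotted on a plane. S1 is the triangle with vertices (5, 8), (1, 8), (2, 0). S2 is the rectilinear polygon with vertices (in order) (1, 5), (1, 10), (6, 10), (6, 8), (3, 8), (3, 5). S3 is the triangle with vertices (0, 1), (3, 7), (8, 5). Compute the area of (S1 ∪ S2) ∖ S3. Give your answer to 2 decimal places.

|S1 ∪ S2| = 26.5625.
|(S1 ∪ S2) ∩ S3| = 7.8199.
|(S1 ∪ S2) ∖ S3| = 26.5625 − 7.8199 = 18.74.

18.74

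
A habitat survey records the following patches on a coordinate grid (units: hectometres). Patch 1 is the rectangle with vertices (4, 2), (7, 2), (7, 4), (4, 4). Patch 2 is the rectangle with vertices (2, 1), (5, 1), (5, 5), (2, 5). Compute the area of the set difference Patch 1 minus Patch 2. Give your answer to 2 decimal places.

4.00

|Patch 1∩Patch 2|: x∈[4,5], y∈[2,4] → 1·2 = 2.
|Patch 1| = 6.
|Patch 1 ∖ Patch 2| = |Patch 1| − |Patch 1∩Patch 2| = 6 − 2 = 4.00.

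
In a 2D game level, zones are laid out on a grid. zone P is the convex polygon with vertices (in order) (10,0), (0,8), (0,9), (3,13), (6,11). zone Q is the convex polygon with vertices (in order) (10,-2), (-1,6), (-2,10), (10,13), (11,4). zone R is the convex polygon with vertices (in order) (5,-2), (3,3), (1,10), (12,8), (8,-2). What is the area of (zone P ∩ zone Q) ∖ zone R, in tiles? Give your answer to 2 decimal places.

|zone P ∩ zone Q| = 47.9161.
|(zone P ∩ zone Q) ∩ zone R| = 34.6594.
|(zone P ∩ zone Q) ∖ zone R| = 47.9161 − 34.6594 = 13.26.

13.26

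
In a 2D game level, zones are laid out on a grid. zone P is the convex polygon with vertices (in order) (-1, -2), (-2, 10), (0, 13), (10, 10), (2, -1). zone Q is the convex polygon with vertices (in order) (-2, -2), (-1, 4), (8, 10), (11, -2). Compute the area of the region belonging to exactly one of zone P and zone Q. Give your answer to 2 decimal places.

|zone P| = 102.5, |zone Q| = 102, |zone P∩zone Q| = 50.4535.
|zone P △ zone Q| = |zone P| + |zone Q| − 2·|zone P∩zone Q| = 102.5 + 102 − 100.907 = 103.59.

103.59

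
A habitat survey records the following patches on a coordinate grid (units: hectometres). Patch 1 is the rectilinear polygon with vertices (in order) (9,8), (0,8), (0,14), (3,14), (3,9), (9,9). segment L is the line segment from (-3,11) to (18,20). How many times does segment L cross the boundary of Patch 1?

The segment meets the boundary at (3,13.571), (0,12.286).

2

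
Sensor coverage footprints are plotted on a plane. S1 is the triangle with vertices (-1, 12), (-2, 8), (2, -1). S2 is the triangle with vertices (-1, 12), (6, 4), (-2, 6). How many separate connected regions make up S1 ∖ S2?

2

S1 ∖ S2 splits into 2 disjoint pieces (area 0.7576, area 4.5918).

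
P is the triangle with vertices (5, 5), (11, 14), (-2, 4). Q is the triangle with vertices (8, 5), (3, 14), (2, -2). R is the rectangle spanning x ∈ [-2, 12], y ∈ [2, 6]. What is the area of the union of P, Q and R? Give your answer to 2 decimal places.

92.53

By inclusion–exclusion:
Individual areas: |P| = 28.5, |Q| = 44.5, |R| = 56.
|P∩Q| = 13.2096.
|P∩R| = 8.2333.
|Q∩R| = 18.3651.
|P∩Q∩R| = 3.3378.
|P ∪ Q ∪ R| = 129 − 39.808 + 3.3378 = 92.53.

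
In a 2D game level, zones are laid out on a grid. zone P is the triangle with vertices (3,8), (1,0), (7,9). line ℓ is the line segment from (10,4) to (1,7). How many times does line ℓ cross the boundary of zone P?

The segment meets the boundary at (2.615,6.462), (4.818,5.727).

2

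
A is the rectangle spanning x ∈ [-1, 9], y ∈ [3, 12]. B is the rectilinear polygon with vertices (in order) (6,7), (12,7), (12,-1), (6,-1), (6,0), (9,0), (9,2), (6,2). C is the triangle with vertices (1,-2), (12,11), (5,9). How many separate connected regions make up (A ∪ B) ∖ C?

(A ∪ B) ∖ C splits into 2 disjoint pieces (area 57.1688, area 38.3951).

2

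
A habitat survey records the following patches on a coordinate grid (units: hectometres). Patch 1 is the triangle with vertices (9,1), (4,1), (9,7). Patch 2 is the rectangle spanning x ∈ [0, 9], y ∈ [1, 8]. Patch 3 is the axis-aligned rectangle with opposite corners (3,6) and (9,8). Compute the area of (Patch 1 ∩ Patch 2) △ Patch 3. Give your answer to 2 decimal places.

|Patch 1 ∩ Patch 2| = 15.
|(Patch 1 ∩ Patch 2) ∩ Patch 3| = 0.4167.
|(Patch 1 ∩ Patch 2) △ Patch 3| = 15 + 12 − 0.8333 = 26.17.

26.17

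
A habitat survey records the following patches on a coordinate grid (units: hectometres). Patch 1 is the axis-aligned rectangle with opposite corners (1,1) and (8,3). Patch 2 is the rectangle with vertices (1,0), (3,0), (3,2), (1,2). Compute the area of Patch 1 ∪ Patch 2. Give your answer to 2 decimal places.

By inclusion–exclusion:
Individual areas: |Patch 1| = 14, |Patch 2| = 4.
|Patch 1∩Patch 2|: x∈[1,3], y∈[1,2] → 2·1 = 2.
|Patch 1 ∪ Patch 2| = 18 − 2 = 16.00.

16.00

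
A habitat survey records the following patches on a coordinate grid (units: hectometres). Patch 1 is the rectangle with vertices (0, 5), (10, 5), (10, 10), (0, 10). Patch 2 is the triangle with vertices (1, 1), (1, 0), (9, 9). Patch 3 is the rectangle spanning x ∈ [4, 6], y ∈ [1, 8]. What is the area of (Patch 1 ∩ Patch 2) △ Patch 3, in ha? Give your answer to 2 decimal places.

14.24

|Patch 1 ∩ Patch 2| = 0.8889.
|(Patch 1 ∩ Patch 2) ∩ Patch 3| = 0.3264.
|(Patch 1 ∩ Patch 2) △ Patch 3| = 0.8889 + 14 − 0.6528 = 14.24.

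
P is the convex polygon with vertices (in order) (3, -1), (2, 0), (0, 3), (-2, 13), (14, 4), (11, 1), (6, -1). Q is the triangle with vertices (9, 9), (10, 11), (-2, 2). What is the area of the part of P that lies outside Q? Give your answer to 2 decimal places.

108.84

|P| = 113, |P∩Q| = 4.1571.
|P ∖ Q| = |P| − |P∩Q| = 113 − 4.1571 = 108.84.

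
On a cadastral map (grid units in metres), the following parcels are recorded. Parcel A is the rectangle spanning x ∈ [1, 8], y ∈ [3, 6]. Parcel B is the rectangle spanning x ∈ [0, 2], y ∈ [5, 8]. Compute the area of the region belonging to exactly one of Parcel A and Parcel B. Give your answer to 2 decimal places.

|Parcel A∩Parcel B|: x∈[1,2], y∈[5,6] → 1·1 = 1.
|Parcel A △ Parcel B| = |Parcel A| + |Parcel B| − 2·|Parcel A∩Parcel B| = 21 + 6 − 2 = 25.00.

25.00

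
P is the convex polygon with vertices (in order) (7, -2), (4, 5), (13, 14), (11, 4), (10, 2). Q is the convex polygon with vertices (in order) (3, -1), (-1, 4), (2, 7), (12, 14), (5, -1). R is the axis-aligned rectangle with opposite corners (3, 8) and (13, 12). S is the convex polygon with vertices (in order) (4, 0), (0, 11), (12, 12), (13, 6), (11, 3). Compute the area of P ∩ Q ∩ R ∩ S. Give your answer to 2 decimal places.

The intersection is the polygon with vertices (9.2,8), (7,8), (10.909,11.909), (11.029,11.919).
By the shoelace formula its area is 4.53.

4.53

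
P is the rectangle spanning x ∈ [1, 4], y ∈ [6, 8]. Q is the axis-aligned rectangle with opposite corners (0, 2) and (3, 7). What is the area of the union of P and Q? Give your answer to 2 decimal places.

By inclusion–exclusion:
Individual areas: |P| = 6, |Q| = 15.
|P∩Q|: x∈[1,3], y∈[6,7] → 2·1 = 2.
|P ∪ Q| = 21 − 2 = 19.00.

19.00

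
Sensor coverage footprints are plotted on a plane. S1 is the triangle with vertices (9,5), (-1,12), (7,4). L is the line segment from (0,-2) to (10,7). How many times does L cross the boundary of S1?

The segment meets the boundary at (8.312,5.481), (6.842,4.158).

2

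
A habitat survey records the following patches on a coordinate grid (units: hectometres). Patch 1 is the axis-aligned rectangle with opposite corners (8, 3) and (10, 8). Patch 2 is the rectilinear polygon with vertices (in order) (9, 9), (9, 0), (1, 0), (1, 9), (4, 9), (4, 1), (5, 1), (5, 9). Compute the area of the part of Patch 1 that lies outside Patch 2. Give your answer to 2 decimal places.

|Patch 1| = 10, |Patch 1∩Patch 2| = 5.
|Patch 1 ∖ Patch 2| = |Patch 1| − |Patch 1∩Patch 2| = 10 − 5 = 5.00.

5.00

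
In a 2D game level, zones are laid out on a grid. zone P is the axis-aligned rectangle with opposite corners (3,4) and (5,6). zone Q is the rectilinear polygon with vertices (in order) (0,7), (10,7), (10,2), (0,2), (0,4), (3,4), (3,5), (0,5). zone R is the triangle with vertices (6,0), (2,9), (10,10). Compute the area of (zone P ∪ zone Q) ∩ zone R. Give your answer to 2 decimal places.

The region (zone P ∪ zone Q) ∩ zone R is the polygon with vertices (8.8,7), (6.8,2), (5.111,2), (2.889,7).
By the shoelace formula its area is 19.00.

19.00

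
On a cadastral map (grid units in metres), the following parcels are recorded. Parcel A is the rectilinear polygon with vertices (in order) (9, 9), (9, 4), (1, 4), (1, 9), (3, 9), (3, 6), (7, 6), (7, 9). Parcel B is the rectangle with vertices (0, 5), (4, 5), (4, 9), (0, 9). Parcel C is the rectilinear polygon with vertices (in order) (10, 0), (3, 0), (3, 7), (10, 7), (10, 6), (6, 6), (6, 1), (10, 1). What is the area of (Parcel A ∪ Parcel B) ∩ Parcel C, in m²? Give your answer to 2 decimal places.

|Parcel A ∪ Parcel B| = 35.
|(Parcel A ∪ Parcel B) ∩ Parcel C| = 9.00.

9.00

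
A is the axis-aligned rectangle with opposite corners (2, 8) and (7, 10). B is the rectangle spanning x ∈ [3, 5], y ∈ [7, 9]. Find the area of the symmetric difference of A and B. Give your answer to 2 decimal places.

10.00

|A∩B|: x∈[3,5], y∈[8,9] → 2·1 = 2.
|A △ B| = |A| + |B| − 2·|A∩B| = 10 + 4 − 4 = 10.00.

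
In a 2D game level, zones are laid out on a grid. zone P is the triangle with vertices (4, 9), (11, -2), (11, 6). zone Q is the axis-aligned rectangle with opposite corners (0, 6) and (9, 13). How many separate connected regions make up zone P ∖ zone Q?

1

zone P ∖ zone Q is a single connected region.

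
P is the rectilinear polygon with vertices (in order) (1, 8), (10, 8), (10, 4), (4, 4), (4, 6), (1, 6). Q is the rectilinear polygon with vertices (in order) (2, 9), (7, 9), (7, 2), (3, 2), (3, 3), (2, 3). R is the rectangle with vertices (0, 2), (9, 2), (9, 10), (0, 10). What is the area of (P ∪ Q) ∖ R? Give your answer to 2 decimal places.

|P ∪ Q| = 48.
|(P ∪ Q) ∩ R| = 44.
|(P ∪ Q) ∖ R| = 48 − 44 = 4.00.

4.00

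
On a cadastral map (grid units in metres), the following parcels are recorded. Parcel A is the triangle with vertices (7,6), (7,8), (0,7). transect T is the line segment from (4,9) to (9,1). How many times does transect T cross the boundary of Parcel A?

2

The segment meets the boundary at (5.765,6.176), (4.82,7.689).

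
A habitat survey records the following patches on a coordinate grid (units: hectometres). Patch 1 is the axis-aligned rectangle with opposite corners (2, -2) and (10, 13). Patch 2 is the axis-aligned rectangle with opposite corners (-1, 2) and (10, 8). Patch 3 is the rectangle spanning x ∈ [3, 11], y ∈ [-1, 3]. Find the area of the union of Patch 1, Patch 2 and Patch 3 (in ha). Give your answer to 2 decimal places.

By inclusion–exclusion:
Individual areas: |Patch 1| = 120, |Patch 2| = 66, |Patch 3| = 32.
|Patch 1∩Patch 2|: x∈[2,10], y∈[2,8] → 8·6 = 48.
|Patch 1∩Patch 3|: x∈[3,10], y∈[-1,3] → 7·4 = 28.
|Patch 2∩Patch 3|: x∈[3,10], y∈[2,3] → 7·1 = 7.
|Patch 1∩Patch 2∩Patch 3| = 7.
|Patch 1 ∪ Patch 2 ∪ Patch 3| = 218 − 83 + 7 = 142.00.

142.00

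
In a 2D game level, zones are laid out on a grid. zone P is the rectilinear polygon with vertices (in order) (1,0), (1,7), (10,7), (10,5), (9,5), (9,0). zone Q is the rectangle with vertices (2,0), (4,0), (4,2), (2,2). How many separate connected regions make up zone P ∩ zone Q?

zone P ∩ zone Q is a single connected region.

1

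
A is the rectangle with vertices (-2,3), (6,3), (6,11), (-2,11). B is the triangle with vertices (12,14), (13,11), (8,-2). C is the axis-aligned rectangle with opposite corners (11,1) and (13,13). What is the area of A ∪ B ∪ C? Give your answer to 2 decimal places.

By inclusion–exclusion:
Individual areas: |A| = 64, |B| = 14, |C| = 24.
|A∩B| = 0.
|A∩C| = 0 (no overlap).
|B∩C| = 7.4083.
|A∩B∩C| = 0.
|A ∪ B ∪ C| = 102 − 7.4083 + 0 = 94.59.

94.59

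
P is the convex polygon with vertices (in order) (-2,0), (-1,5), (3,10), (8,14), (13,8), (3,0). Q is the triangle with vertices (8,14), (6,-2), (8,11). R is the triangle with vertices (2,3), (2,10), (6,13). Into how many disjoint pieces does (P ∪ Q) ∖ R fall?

(P ∪ Q) ∖ R is a single connected region.

1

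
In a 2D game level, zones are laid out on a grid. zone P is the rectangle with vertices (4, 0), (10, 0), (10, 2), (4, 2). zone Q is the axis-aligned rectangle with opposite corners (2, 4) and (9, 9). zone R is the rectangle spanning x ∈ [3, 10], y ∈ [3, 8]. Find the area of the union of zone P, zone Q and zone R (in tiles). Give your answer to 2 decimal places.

By inclusion–exclusion:
Individual areas: |zone P| = 12, |zone Q| = 35, |zone R| = 35.
|zone P∩zone Q| = 0 (no overlap).
|zone P∩zone R| = 0 (no overlap).
|zone Q∩zone R|: x∈[3,9], y∈[4,8] → 6·4 = 24.
|zone P∩zone Q∩zone R| = 0.
|zone P ∪ zone Q ∪ zone R| = 82 − 24 + 0 = 58.00.

58.00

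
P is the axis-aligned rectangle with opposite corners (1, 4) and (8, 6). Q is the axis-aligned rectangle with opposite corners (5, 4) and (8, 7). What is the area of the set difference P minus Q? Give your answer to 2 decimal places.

|P∩Q|: x∈[5,8], y∈[4,6] → 3·2 = 6.
|P| = 14.
|P ∖ Q| = |P| − |P∩Q| = 14 − 6 = 8.00.

8.00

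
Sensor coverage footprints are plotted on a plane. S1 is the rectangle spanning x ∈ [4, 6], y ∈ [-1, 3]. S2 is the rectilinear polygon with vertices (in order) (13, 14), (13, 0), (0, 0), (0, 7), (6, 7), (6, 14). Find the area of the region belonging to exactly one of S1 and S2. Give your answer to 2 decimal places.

|S1| = 8, |S2| = 140, |S1∩S2| = 6.
|S1 △ S2| = |S1| + |S2| − 2·|S1∩S2| = 8 + 140 − 12 = 136.00.

136.00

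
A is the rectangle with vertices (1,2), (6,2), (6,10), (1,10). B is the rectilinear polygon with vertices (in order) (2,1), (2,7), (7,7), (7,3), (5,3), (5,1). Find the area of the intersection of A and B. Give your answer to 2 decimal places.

The intersection is the polygon with vertices (6,3), (5,3), (5,2), (2,2), (2,7), (6,7).
By the shoelace formula its area is 19.00.

19.00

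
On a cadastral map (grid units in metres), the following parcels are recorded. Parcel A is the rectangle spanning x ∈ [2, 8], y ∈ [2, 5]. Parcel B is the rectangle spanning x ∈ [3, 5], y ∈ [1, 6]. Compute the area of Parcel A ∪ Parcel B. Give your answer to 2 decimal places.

By inclusion–exclusion:
Individual areas: |Parcel A| = 18, |Parcel B| = 10.
|Parcel A∩Parcel B|: x∈[3,5], y∈[2,5] → 2·3 = 6.
|Parcel A ∪ Parcel B| = 28 − 6 = 22.00.

22.00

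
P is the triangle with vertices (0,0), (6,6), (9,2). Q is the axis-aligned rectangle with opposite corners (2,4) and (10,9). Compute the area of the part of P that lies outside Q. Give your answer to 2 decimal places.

|P| = 21, |P∩Q| = 3.5.
|P ∖ Q| = |P| − |P∩Q| = 21 − 3.5 = 17.50.

17.50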